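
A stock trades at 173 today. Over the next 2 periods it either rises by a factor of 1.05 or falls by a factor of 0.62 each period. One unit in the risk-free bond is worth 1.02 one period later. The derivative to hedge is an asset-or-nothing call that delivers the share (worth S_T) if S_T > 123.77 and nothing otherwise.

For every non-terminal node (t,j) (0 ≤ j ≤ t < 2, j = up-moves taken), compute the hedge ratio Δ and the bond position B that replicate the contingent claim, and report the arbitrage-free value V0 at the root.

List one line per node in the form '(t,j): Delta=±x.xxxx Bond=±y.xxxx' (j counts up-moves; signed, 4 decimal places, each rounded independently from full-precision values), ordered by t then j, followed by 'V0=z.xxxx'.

Risk-neutral probability p* = (R−d)/(u−d) = (1.02−0.62)/(1.05−0.62) = 0.9302.
Payoff layer (t=2): V(2,0)=0.0000, V(2,1)=0.0000, V(2,2)=190.7325
  t=1,j=0: stock 107.2600 → up 112.6230 (V=0.0000), down 66.5012 (V=0.0000). Price 0.0000; hedge Δ=0.0000, bond B=0.0000.
  t=1,j=1: stock 181.6500 → up 190.7325 (V=190.7325), down 112.6230 (V=0.0000). Price 173.9466; hedge Δ=2.4419, bond B=-269.6173.
  t=0,j=0: stock 173.0000 → up 181.6500 (V=173.9466), down 107.2600 (V=0.0000). Price 158.6381; hedge Δ=2.3383, bond B=-245.8890.
Check: Δ(0,0)·S0 + B(0,0) = 158.6381 = V0.

(0,0): Delta=2.3383 Bond=-245.8890
(1,0): Delta=0.0000 Bond=0.0000
(1,1): Delta=2.4419 Bond=-269.6173
V0=158.6381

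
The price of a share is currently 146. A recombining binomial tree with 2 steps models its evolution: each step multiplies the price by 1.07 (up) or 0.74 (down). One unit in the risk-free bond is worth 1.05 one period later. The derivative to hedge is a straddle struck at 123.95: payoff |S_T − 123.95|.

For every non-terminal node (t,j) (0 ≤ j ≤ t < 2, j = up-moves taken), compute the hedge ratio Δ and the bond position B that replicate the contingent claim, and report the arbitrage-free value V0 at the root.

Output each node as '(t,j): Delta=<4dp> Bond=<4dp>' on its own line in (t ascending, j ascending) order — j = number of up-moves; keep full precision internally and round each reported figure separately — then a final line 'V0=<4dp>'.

Risk-neutral probability p* = (R−d)/(u−d) = (1.05−0.74)/(1.07−0.74) = 0.9394.
At expiry t=2: V(2,0)=44.0004, V(2,1)=8.3472, V(2,2)=43.2054
  t=1,j=0: stock 108.0400 → up 115.6028 (V=8.3472), down 79.9496 (V=44.0004). Price 10.0076; hedge Δ=-1.0000, bond B=118.0476.
  t=1,j=1: stock 156.2200 → up 167.1554 (V=43.2054), down 115.6028 (V=8.3472). Price 39.1360; hedge Δ=0.6762, bond B=-66.4949.
  t=0,j=0: stock 146.0000 → up 156.2200 (V=39.1360), down 108.0400 (V=10.0076). Price 35.5911; hedge Δ=0.6046, bond B=-52.6767.
Self-financing check: at every node Δ·S+B equals the discounted successor values.

(0,0): Delta=0.6046 Bond=-52.6767
(1,0): Delta=-1.0000 Bond=118.0476
(1,1): Delta=0.6762 Bond=-66.4949
V0=35.5911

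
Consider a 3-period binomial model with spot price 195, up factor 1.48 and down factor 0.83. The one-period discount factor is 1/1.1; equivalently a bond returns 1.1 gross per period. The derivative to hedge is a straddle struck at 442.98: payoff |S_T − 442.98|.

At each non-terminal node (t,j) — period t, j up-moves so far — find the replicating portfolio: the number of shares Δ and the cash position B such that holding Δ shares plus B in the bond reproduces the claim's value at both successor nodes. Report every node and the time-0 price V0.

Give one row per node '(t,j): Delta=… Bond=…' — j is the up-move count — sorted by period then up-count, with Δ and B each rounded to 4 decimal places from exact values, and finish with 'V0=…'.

(0,0): Delta=-0.5744 Bond=270.1894
(1,0): Delta=-1.0000 Bond=366.0992
(1,1): Delta=-0.2384 Bond=200.2510
(2,0): Delta=-1.0000 Bond=402.7091
(2,1): Delta=-1.0000 Bond=402.7091
(2,2): Delta=0.3627 Bond=-36.4815
V0=158.1904

Under the risk-neutral measure, an up-move has probability p* = (R−d)/(u−d) = 0.4154 and values discount at R = 1.1.
At expiry t=3: V(3,0)=331.4815, V(3,1)=244.1635, V(3,2)=88.4638, V(3,3)=189.1694
  t=2,j=0: stock 134.3355 → up 198.8165 (V=244.1635), down 111.4985 (V=331.4815). Price 268.3736; hedge Δ=-1.0000, bond B=402.7091.
  t=2,j=1: stock 239.5380 → up 354.5162 (V=88.4638), down 198.8165 (V=244.1635). Price 163.1711; hedge Δ=-1.0000, bond B=402.7091.
  t=2,j=2: stock 427.1280 → up 632.1494 (V=189.1694), down 354.5162 (V=88.4638). Price 118.4503; hedge Δ=0.3627, bond B=-36.4815.
  t=1,j=0: stock 161.8500 → up 239.5380 (V=163.1711), down 134.3355 (V=268.3736). Price 204.2492; hedge Δ=-1.0000, bond B=366.0992.
  t=1,j=1: stock 288.6000 → up 427.1280 (V=118.4503), down 239.5380 (V=163.1711). Price 131.4498; hedge Δ=-0.2384, bond B=200.2510.
  t=0,j=0: stock 195.0000 → up 288.6000 (V=131.4498), down 161.8500 (V=204.2492). Price 158.1904; hedge Δ=-0.5744, bond B=270.1894.
Self-financing check: at every node Δ·S+B equals the discounted successor values.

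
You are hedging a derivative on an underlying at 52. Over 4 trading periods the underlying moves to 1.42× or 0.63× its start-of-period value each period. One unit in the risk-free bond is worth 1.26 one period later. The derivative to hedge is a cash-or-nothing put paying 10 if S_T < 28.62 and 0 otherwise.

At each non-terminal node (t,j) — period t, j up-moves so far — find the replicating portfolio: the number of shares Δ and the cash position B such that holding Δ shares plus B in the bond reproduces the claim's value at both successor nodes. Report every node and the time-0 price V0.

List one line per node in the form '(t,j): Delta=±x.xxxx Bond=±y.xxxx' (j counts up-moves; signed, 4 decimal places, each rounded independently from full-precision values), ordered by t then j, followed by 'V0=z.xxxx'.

The replicating-portfolio and risk-neutral prices coincide; use p* = (1.26−0.63)/(1.42−0.63) = 0.7975 for the latter.
Payoff layer (t=4): V(4,0)=10.0000, V(4,1)=10.0000, V(4,2)=0.0000, V(4,3)=0.0000, V(4,4)=0.0000
(3,0): S=13.0024. Δ = (V_up−V_dn)/(S_up−S_dn) = (10.0000−10.0000)/(18.4635−8.1915) = 0.0000. V = [p*·10.0000 + (1−p*)·10.0000]/1.26 = 7.9365. B = V − Δ·S = 7.9365.
(3,1): S=29.3071. Δ = (V_up−V_dn)/(S_up−S_dn) = (0.0000−10.0000)/(41.6161−18.4635) = -0.4319. V = [p*·0.0000 + (1−p*)·10.0000]/1.26 = 1.6074. B = V − Δ·S = 14.2656.
(3,2): S=66.0573. Δ = (V_up−V_dn)/(S_up−S_dn) = (0.0000−0.0000)/(93.8013−41.6161) = 0.0000. V = [p*·0.0000 + (1−p*)·0.0000]/1.26 = 0.0000. B = V − Δ·S = 0.0000.
(3,3): S=148.8910. Δ = (V_up−V_dn)/(S_up−S_dn) = (0.0000−0.0000)/(211.4252−93.8013) = 0.0000. V = [p*·0.0000 + (1−p*)·0.0000]/1.26 = 0.0000. B = V − Δ·S = 0.0000.
(2,0): S=20.6388. Δ = (V_up−V_dn)/(S_up−S_dn) = (1.6074−7.9365)/(29.3071−13.0024) = -0.3882. V = [p*·1.6074 + (1−p*)·7.9365]/1.26 = 2.2930. B = V − Δ·S = 10.3046.
(2,1): S=46.5192. Δ = (V_up−V_dn)/(S_up−S_dn) = (0.0000−1.6074)/(66.0573−29.3071) = -0.0437. V = [p*·0.0000 + (1−p*)·1.6074]/1.26 = 0.2584. B = V − Δ·S = 2.2930.
(2,2): S=104.8528. Δ = (V_up−V_dn)/(S_up−S_dn) = (0.0000−0.0000)/(148.8910−66.0573) = 0.0000. V = [p*·0.0000 + (1−p*)·0.0000]/1.26 = 0.0000. B = V − Δ·S = 0.0000.
(1,0): S=32.7600. Δ = (V_up−V_dn)/(S_up−S_dn) = (0.2584−2.2930)/(46.5192−20.6388) = -0.0786. V = [p*·0.2584 + (1−p*)·2.2930]/1.26 = 0.5321. B = V − Δ·S = 3.1076.
(1,1): S=73.8400. Δ = (V_up−V_dn)/(S_up−S_dn) = (0.0000−0.2584)/(104.8528−46.5192) = -0.0044. V = [p*·0.0000 + (1−p*)·0.2584]/1.26 = 0.0415. B = V − Δ·S = 0.3686.
(0,0): S=52.0000. Δ = (V_up−V_dn)/(S_up−S_dn) = (0.0415−0.5321)/(73.8400−32.7600) = -0.0119. V = [p*·0.0415 + (1−p*)·0.5321]/1.26 = 0.1118. B = V − Δ·S = 0.7328.
Root portfolio cost Δ·52+B reproduces V0=0.1118.

(0,0): Delta=-0.0119 Bond=0.7328
(1,0): Delta=-0.0786 Bond=3.1076
(1,1): Delta=-0.0044 Bond=0.3686
(2,0): Delta=-0.3882 Bond=10.3046
(2,1): Delta=-0.0437 Bond=2.2930
(2,2): Delta=0.0000 Bond=0.0000
(3,0): Delta=0.0000 Bond=7.9365
(3,1): Delta=-0.4319 Bond=14.2656
(3,2): Delta=0.0000 Bond=0.0000
(3,3): Delta=0.0000 Bond=0.0000
V0=0.1118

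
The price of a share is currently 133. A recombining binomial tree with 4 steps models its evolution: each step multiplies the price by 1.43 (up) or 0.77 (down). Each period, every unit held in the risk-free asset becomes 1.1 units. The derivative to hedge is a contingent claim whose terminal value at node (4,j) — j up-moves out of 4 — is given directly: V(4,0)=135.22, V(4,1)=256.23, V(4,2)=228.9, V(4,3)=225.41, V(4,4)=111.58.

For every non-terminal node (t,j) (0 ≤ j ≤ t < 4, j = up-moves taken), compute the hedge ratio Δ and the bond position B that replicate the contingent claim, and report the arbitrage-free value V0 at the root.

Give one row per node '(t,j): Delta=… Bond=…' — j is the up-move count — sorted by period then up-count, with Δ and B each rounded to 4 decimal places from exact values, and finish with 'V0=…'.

(0,0): Delta=-0.0912 Bond=163.5402
(1,0): Delta=0.1922 Bond=150.8722
(1,1): Delta=-0.2438 Bond=208.9162
(2,0): Delta=0.8182 Bond=116.5937
(2,1): Delta=-0.1449 Bond=215.3251
(2,2): Delta=-0.2971 Bond=244.2906
(3,0): Delta=3.0196 Bond=-5.4167
(3,1): Delta=-0.3672 Bond=261.9227
(3,2): Delta=-0.0253 Bond=211.7924
(3,3): Delta=-0.4435 Bond=325.6470
V0=151.4053

Since d<R<u, set p* = (R−d)/(u−d) = 0.5000; price each node as the discounted p*-expectation of its children.
Terminal payoffs: V(4,0)=135.2200, V(4,1)=256.2300, V(4,2)=228.9000, V(4,3)=225.4100, V(4,4)=111.5800
Node (3,0) S=60.7189: V=(p*·256.2300+(1−p*)·135.2200)/1.1=177.9318; Δ=(256.2300−135.2200)/(86.8280−46.7535)=3.0196; B=V−Δ·S=-5.4167
Node (3,1) S=112.7637: V=(p*·228.9000+(1−p*)·256.2300)/1.1=220.5136; Δ=(228.9000−256.2300)/(161.2520−86.8280)=-0.3672; B=V−Δ·S=261.9227
Node (3,2) S=209.4182: V=(p*·225.4100+(1−p*)·228.9000)/1.1=206.5045; Δ=(225.4100−228.9000)/(299.4680−161.2520)=-0.0253; B=V−Δ·S=211.7924
Node (3,3) S=388.9195: V=(p*·111.5800+(1−p*)·225.4100)/1.1=153.1773; Δ=(111.5800−225.4100)/(556.1549−299.4680)=-0.4435; B=V−Δ·S=325.6470
Node (2,0) S=78.8557: V=(p*·220.5136+(1−p*)·177.9318)/1.1=181.1116; Δ=(220.5136−177.9318)/(112.7637−60.7189)=0.8182; B=V−Δ·S=116.5937
Node (2,1) S=146.4463: V=(p*·206.5045+(1−p*)·220.5136)/1.1=194.0992; Δ=(206.5045−220.5136)/(209.4182−112.7637)=-0.1449; B=V−Δ·S=215.3251
Node (2,2) S=271.9717: V=(p*·153.1773+(1−p*)·206.5045)/1.1=163.4917; Δ=(153.1773−206.5045)/(388.9195−209.4182)=-0.2971; B=V−Δ·S=244.2906
Node (1,0) S=102.4100: V=(p*·194.0992+(1−p*)·181.1116)/1.1=170.5503; Δ=(194.0992−181.1116)/(146.4463−78.8557)=0.1922; B=V−Δ·S=150.8722
Node (1,1) S=190.1900: V=(p*·163.4917+(1−p*)·194.0992)/1.1=162.5413; Δ=(163.4917−194.0992)/(271.9717−146.4463)=-0.2438; B=V−Δ·S=208.9162
Node (0,0) S=133.0000: V=(p*·162.5413+(1−p*)·170.5503)/1.1=151.4053; Δ=(162.5413−170.5503)/(190.1900−102.4100)=-0.0912; B=V−Δ·S=163.5402
Each (Δ,B) replicates both successor values, so the strategy is self-financing and V0 is arbitrage-free.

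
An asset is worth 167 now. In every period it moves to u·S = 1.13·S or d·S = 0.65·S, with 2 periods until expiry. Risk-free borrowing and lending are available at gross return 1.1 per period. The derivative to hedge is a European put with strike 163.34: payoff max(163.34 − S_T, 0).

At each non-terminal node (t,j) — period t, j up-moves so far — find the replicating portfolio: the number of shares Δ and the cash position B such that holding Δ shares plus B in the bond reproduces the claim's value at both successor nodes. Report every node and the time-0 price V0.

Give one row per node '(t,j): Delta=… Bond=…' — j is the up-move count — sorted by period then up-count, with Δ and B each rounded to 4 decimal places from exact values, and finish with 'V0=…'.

No-arbitrage ⇒ martingale measure with p* = (R−d)/(u−d) = 0.9375.
Terminal values V(2,·): V(2,0)=92.7825, V(2,1)=40.6785, V(2,2)=0.0000
Node (1,0) S=108.5500: V=(p*·40.6785+(1−p*)·92.7825)/1.1=39.9409; Δ=(40.6785−92.7825)/(122.6615−70.5575)=-1.0000; B=V−Δ·S=148.4909
Node (1,1) S=188.7100: V=(p*·0.0000+(1−p*)·40.6785)/1.1=2.3113; Δ=(0.0000−40.6785)/(213.2423−122.6615)=-0.4491; B=V−Δ·S=87.0582
Node (0,0) S=167.0000: V=(p*·2.3113+(1−p*)·39.9409)/1.1=4.2392; Δ=(2.3113−39.9409)/(188.7100−108.5500)=-0.4694; B=V−Δ·S=82.6343
Each (Δ,B) replicates both successor values, so the strategy is self-financing and V0 is arbitrage-free.

(0,0): Delta=-0.4694 Bond=82.6343
(1,0): Delta=-1.0000 Bond=148.4909
(1,1): Delta=-0.4491 Bond=87.0582
V0=4.2392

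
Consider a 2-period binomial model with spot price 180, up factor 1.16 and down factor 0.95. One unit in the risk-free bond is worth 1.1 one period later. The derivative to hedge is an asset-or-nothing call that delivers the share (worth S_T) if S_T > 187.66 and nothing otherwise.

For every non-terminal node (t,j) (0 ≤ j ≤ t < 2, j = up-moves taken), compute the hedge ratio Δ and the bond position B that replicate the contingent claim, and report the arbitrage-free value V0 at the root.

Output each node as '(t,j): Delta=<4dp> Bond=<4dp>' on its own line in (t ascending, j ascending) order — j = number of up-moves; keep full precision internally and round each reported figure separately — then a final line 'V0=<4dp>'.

(0,0): Delta=2.1163 Bond=-211.8873
(1,0): Delta=5.5238 Bond=-815.7662
(1,1): Delta=1.0000 Bond=0.0000
V0=169.0403

Risk-neutral probability p* = (R−d)/(u−d) = (1.1−0.95)/(1.16−0.95) = 0.7143.
At expiry t=2: V(2,0)=0.0000, V(2,1)=198.3600, V(2,2)=242.2080
Node (1,0) S=171.0000: V=(p*·198.3600+(1−p*)·0.0000)/1.1=128.8052; Δ=(198.3600−0.0000)/(198.3600−162.4500)=5.5238; B=V−Δ·S=-815.7662
Node (1,1) S=208.8000: V=(p*·242.2080+(1−p*)·198.3600)/1.1=208.8000; Δ=(242.2080−198.3600)/(242.2080−198.3600)=1.0000; B=V−Δ·S=0.0000
Node (0,0) S=180.0000: V=(p*·208.8000+(1−p*)·128.8052)/1.1=169.0403; Δ=(208.8000−128.8052)/(208.8000−171.0000)=2.1163; B=V−Δ·S=-211.8873
Each (Δ,B) replicates both successor values, so the strategy is self-financing and V0 is arbitrage-free.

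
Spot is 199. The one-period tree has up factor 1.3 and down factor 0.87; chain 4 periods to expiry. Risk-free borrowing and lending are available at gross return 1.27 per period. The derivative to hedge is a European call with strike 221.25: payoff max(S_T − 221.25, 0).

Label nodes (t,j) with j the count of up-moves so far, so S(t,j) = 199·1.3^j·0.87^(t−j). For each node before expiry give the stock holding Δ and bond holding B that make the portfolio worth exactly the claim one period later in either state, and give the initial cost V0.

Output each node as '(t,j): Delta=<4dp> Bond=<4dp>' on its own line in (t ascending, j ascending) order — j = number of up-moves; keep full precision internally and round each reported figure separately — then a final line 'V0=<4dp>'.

Under the risk-neutral measure, an up-move has probability p* = (R−d)/(u−d) = 0.9302 and values discount at R = 1.27.
Terminal values V(4,·): V(4,0)=0.0000, V(4,1)=0.0000, V(4,2)=33.3030, V(4,3)=159.1166, V(4,4)=347.1139
  t=3,j=0: stock 131.0421 → up 170.3547 (V=0.0000), down 114.0066 (V=0.0000). Price 0.0000; hedge Δ=0.0000, bond B=0.0000.
  t=3,j=1: stock 195.8100 → up 254.5530 (V=33.3030), down 170.3547 (V=0.0000). Price 24.3934; hedge Δ=0.3955, bond B=-53.0556.
  t=3,j=2: stock 292.5897 → up 380.3666 (V=159.1166), down 254.5530 (V=33.3030). Price 118.3771; hedge Δ=1.0000, bond B=-174.2126.
  t=3,j=3: stock 437.2030 → up 568.3639 (V=347.1139), down 380.3666 (V=159.1166). Price 262.9904; hedge Δ=1.0000, bond B=-174.2126.
  t=2,j=0: stock 150.6231 → up 195.8100 (V=24.3934), down 131.0421 (V=0.0000). Price 17.8673; hedge Δ=0.3766, bond B=-38.8614.
  t=2,j=1: stock 225.0690 → up 292.5897 (V=118.3771), down 195.8100 (V=24.3934). Price 88.0473; hedge Δ=0.9711, bond B=-130.5195.
  t=2,j=2: stock 336.3100 → up 437.2030 (V=262.9904), down 292.5897 (V=118.3771). Price 199.1347; hedge Δ=1.0000, bond B=-137.1753.
  t=1,j=0: stock 173.1300 → up 225.0690 (V=88.0473), down 150.6231 (V=17.8673). Price 65.4733; hedge Δ=0.9427, bond B=-97.7360.
  t=1,j=1: stock 258.7000 → up 336.3100 (V=199.1347), down 225.0690 (V=88.0473). Price 150.6964; hedge Δ=0.9986, bond B=-107.6464.
  t=0,j=0: stock 199.0000 → up 258.7000 (V=150.6964), down 173.1300 (V=65.4733). Price 113.9769; hedge Δ=0.9959, bond B=-84.2165.
The time-0 hedge costs 113.9769, which is the no-arbitrage price.

(0,0): Delta=0.9959 Bond=-84.2165
(1,0): Delta=0.9427 Bond=-97.7360
(1,1): Delta=0.9986 Bond=-107.6464
(2,0): Delta=0.3766 Bond=-38.8614
(2,1): Delta=0.9711 Bond=-130.5195
(2,2): Delta=1.0000 Bond=-137.1753
(3,0): Delta=0.0000 Bond=0.0000
(3,1): Delta=0.3955 Bond=-53.0556
(3,2): Delta=1.0000 Bond=-174.2126
(3,3): Delta=1.0000 Bond=-174.2126
V0=113.9769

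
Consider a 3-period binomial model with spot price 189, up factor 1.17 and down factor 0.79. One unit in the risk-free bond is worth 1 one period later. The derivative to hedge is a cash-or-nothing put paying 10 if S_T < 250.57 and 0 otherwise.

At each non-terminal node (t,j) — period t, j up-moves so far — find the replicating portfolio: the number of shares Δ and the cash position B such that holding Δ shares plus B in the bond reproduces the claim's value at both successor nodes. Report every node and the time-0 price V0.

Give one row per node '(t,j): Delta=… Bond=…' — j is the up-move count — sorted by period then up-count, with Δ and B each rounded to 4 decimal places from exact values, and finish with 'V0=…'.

The replicating-portfolio and risk-neutral prices coincide; use p* = (1−0.79)/(1.17−0.79) = 0.5526 for the latter.
Terminal values V(3,·): V(3,0)=10.0000, V(3,1)=10.0000, V(3,2)=10.0000, V(3,3)=0.0000
  t=2,j=0: stock 117.9549 → up 138.0072 (V=10.0000), down 93.1844 (V=10.0000). Price 10.0000; hedge Δ=0.0000, bond B=10.0000.
  t=2,j=1: stock 174.6927 → up 204.3905 (V=10.0000), down 138.0072 (V=10.0000). Price 10.0000; hedge Δ=0.0000, bond B=10.0000.
  t=2,j=2: stock 258.7221 → up 302.7049 (V=0.0000), down 204.3905 (V=10.0000). Price 4.4737; hedge Δ=-0.1017, bond B=30.7895.
  t=1,j=0: stock 149.3100 → up 174.6927 (V=10.0000), down 117.9549 (V=10.0000). Price 10.0000; hedge Δ=0.0000, bond B=10.0000.
  t=1,j=1: stock 221.1300 → up 258.7221 (V=4.4737), down 174.6927 (V=10.0000). Price 6.9460; hedge Δ=-0.0658, bond B=21.4889.
  t=0,j=0: stock 189.0000 → up 221.1300 (V=6.9460), down 149.3100 (V=10.0000). Price 8.3123; hedge Δ=-0.0425, bond B=16.3491.
Root portfolio cost Δ·189+B reproduces V0=8.3123.

(0,0): Delta=-0.0425 Bond=16.3491
(1,0): Delta=0.0000 Bond=10.0000
(1,1): Delta=-0.0658 Bond=21.4889
(2,0): Delta=0.0000 Bond=10.0000
(2,1): Delta=0.0000 Bond=10.0000
(2,2): Delta=-0.1017 Bond=30.7895
V0=8.3123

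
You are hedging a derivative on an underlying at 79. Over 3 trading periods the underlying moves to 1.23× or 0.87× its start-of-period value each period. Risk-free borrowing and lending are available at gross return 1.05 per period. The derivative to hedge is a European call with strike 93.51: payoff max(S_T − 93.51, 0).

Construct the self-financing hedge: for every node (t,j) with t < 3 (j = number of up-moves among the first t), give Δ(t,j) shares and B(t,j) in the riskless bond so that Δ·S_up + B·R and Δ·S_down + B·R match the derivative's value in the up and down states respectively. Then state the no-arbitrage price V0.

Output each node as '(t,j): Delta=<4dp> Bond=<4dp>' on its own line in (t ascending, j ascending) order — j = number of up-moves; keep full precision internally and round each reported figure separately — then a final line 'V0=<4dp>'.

The replicating-portfolio and risk-neutral prices coincide; use p* = (1.05−0.87)/(1.23−0.87) = 0.5000 for the latter.
Terminal values V(3,·): V(3,0)=0.0000, V(3,1)=0.0000, V(3,2)=10.4716, V(3,3)=53.4985
Node (2,0) S=59.7951: V=(p*·0.0000+(1−p*)·0.0000)/1.05=0.0000; Δ=(0.0000−0.0000)/(73.5480−52.0217)=0.0000; B=V−Δ·S=0.0000
Node (2,1) S=84.5379: V=(p*·10.4716+(1−p*)·0.0000)/1.05=4.9865; Δ=(10.4716−0.0000)/(103.9816−73.5480)=0.3441; B=V−Δ·S=-24.1013
Node (2,2) S=119.5191: V=(p*·53.4985+(1−p*)·10.4716)/1.05=30.4620; Δ=(53.4985−10.4716)/(147.0085−103.9816)=1.0000; B=V−Δ·S=-89.0571
Node (1,0) S=68.7300: V=(p*·4.9865+(1−p*)·0.0000)/1.05=2.3745; Δ=(4.9865−0.0000)/(84.5379−59.7951)=0.2015; B=V−Δ·S=-11.4768
Node (1,1) S=97.1700: V=(p*·30.4620+(1−p*)·4.9865)/1.05=16.8802; Δ=(30.4620−4.9865)/(119.5191−84.5379)=0.7283; B=V−Δ·S=-53.8850
Node (0,0) S=79.0000: V=(p*·16.8802+(1−p*)·2.3745)/1.05=9.1689; Δ=(16.8802−2.3745)/(97.1700−68.7300)=0.5100; B=V−Δ·S=-31.1247
Self-financing check: at every node Δ·S+B equals the discounted successor values.

(0,0): Delta=0.5100 Bond=-31.1247
(1,0): Delta=0.2015 Bond=-11.4768
(1,1): Delta=0.7283 Bond=-53.8850
(2,0): Delta=0.0000 Bond=0.0000
(2,1): Delta=0.3441 Bond=-24.1013
(2,2): Delta=1.0000 Bond=-89.0571
V0=9.1689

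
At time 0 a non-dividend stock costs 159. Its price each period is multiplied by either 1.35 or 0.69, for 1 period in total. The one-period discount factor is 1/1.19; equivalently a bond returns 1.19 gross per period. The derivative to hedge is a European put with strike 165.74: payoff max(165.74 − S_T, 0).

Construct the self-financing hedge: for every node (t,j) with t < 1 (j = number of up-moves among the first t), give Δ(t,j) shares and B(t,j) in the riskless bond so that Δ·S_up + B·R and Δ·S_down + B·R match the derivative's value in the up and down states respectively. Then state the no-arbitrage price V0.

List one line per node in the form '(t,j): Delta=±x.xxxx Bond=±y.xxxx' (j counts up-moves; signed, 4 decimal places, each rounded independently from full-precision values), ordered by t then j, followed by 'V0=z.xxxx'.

Under the risk-neutral measure, an up-move has probability p* = (R−d)/(u−d) = 0.7576 and values discount at R = 1.19.
Terminal payoffs: V(1,0)=56.0300, V(1,1)=0.0000
Node (0,0) S=159.0000: V=(p*·0.0000+(1−p*)·56.0300)/1.19=11.4143; Δ=(0.0000−56.0300)/(214.6500−109.7100)=-0.5339; B=V−Δ·S=96.3083
The time-0 hedge costs 11.4143, which is the no-arbitrage price.

(0,0): Delta=-0.5339 Bond=96.3083
V0=11.4143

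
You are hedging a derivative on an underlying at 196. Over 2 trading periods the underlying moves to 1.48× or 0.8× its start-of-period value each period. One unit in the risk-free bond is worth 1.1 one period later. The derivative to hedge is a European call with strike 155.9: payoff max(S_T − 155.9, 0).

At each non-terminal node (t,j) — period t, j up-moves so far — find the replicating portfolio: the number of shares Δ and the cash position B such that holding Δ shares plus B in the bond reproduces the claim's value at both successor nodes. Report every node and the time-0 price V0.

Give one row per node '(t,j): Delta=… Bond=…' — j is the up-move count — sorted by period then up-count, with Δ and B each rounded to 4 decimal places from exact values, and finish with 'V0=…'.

No-arbitrage ⇒ martingale measure with p* = (R−d)/(u−d) = 0.4412.
Terminal payoffs: V(2,0)=0.0000, V(2,1)=76.1640, V(2,2)=273.4184
(1,0): S=156.8000. Δ = (V_up−V_dn)/(S_up−S_dn) = (76.1640−0.0000)/(232.0640−125.4400) = 0.7143. V = [p*·76.1640 + (1−p*)·0.0000]/1.1 = 30.5471. B = V − Δ·S = -81.4588.
(1,1): S=290.0800. Δ = (V_up−V_dn)/(S_up−S_dn) = (273.4184−76.1640)/(429.3184−232.0640) = 1.0000. V = [p*·273.4184 + (1−p*)·76.1640]/1.1 = 148.3527. B = V − Δ·S = -141.7273.
(0,0): S=196.0000. Δ = (V_up−V_dn)/(S_up−S_dn) = (148.3527−30.5471)/(290.0800−156.8000) = 0.8839. V = [p*·148.3527 + (1−p*)·30.5471]/1.1 = 75.0183. B = V − Δ·S = -98.2253.
The time-0 hedge costs 75.0183, which is the no-arbitrage price.

(0,0): Delta=0.8839 Bond=-98.2253
(1,0): Delta=0.7143 Bond=-81.4588
(1,1): Delta=1.0000 Bond=-141.7273
V0=75.0183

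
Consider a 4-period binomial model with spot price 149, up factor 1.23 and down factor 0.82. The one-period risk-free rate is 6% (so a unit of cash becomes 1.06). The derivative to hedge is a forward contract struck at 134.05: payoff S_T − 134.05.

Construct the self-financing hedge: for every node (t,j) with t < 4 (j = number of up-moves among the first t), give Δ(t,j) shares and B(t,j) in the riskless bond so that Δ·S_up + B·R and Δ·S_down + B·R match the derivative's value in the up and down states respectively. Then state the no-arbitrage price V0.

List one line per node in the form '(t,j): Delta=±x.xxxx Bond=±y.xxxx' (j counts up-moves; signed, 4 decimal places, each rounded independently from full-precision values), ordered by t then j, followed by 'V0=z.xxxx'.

(0,0): Delta=1.0000 Bond=-106.1802
(1,0): Delta=1.0000 Bond=-112.5510
(1,1): Delta=1.0000 Bond=-112.5510
(2,0): Delta=1.0000 Bond=-119.3040
(2,1): Delta=1.0000 Bond=-119.3040
(2,2): Delta=1.0000 Bond=-119.3040
(3,0): Delta=1.0000 Bond=-126.4623
(3,1): Delta=1.0000 Bond=-126.4623
(3,2): Delta=1.0000 Bond=-126.4623
(3,3): Delta=1.0000 Bond=-126.4623
V0=42.8198

Since d<R<u, set p* = (R−d)/(u−d) = 0.5854; price each node as the discounted p*-expectation of its children.
At expiry t=4: V(4,0)=-66.6839, V(4,1)=-33.0008, V(4,2)=17.5238, V(4,3)=93.3107, V(4,4)=206.9911
(3,0): S=82.1538. Δ = (V_up−V_dn)/(S_up−S_dn) = (-33.0008−-66.6839)/(101.0492−67.3661) = 1.0000. V = [p*·-33.0008 + (1−p*)·-66.6839]/1.06 = -44.3084. B = V − Δ·S = -126.4623.
(3,1): S=123.2307. Δ = (V_up−V_dn)/(S_up−S_dn) = (17.5238−-33.0008)/(151.5738−101.0492) = 1.0000. V = [p*·17.5238 + (1−p*)·-33.0008]/1.06 = -3.2315. B = V − Δ·S = -126.4623.
(3,2): S=184.8461. Δ = (V_up−V_dn)/(S_up−S_dn) = (93.3107−17.5238)/(227.3607−151.5738) = 1.0000. V = [p*·93.3107 + (1−p*)·17.5238]/1.06 = 58.3839. B = V − Δ·S = -126.4623.
(3,3): S=277.2692. Δ = (V_up−V_dn)/(S_up−S_dn) = (206.9911−93.3107)/(341.0411−227.3607) = 1.0000. V = [p*·206.9911 + (1−p*)·93.3107]/1.06 = 150.8069. B = V − Δ·S = -126.4623.
(2,0): S=100.1876. Δ = (V_up−V_dn)/(S_up−S_dn) = (-3.2315−-44.3084)/(123.2307−82.1538) = 1.0000. V = [p*·-3.2315 + (1−p*)·-44.3084]/1.06 = -19.1164. B = V − Δ·S = -119.3040.
(2,1): S=150.2814. Δ = (V_up−V_dn)/(S_up−S_dn) = (58.3839−-3.2315)/(184.8461−123.2307) = 1.0000. V = [p*·58.3839 + (1−p*)·-3.2315]/1.06 = 30.9774. B = V − Δ·S = -119.3040.
(2,2): S=225.4221. Δ = (V_up−V_dn)/(S_up−S_dn) = (150.8069−58.3839)/(277.2692−184.8461) = 1.0000. V = [p*·150.8069 + (1−p*)·58.3839]/1.06 = 106.1181. B = V − Δ·S = -119.3040.
(1,0): S=122.1800. Δ = (V_up−V_dn)/(S_up−S_dn) = (30.9774−-19.1164)/(150.2814−100.1876) = 1.0000. V = [p*·30.9774 + (1−p*)·-19.1164]/1.06 = 9.6290. B = V − Δ·S = -112.5510.
(1,1): S=183.2700. Δ = (V_up−V_dn)/(S_up−S_dn) = (106.1181−30.9774)/(225.4221−150.2814) = 1.0000. V = [p*·106.1181 + (1−p*)·30.9774]/1.06 = 70.7190. B = V − Δ·S = -112.5510.
(0,0): S=149.0000. Δ = (V_up−V_dn)/(S_up−S_dn) = (70.7190−9.6290)/(183.2700−122.1800) = 1.0000. V = [p*·70.7190 + (1−p*)·9.6290]/1.06 = 42.8198. B = V − Δ·S = -106.1802.
Each (Δ,B) replicates both successor values, so the strategy is self-financing and V0 is arbitrage-free.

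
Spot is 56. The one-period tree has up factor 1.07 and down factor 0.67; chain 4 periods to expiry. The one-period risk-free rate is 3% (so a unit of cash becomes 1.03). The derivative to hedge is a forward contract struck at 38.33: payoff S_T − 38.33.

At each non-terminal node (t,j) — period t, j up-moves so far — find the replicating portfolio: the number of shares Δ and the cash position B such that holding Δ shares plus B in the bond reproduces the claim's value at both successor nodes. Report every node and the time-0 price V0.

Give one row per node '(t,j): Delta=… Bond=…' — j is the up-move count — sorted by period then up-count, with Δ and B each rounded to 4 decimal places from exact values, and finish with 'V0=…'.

No-arbitrage ⇒ martingale measure with p* = (R−d)/(u−d) = 0.9000.
Terminal values V(4,·): V(4,0)=-27.0454, V(4,1)=-20.3083, V(4,2)=-9.5490, V(4,3)=7.6336, V(4,4)=35.0746
  t=3,j=0: stock 16.8427 → up 18.0217 (V=-20.3083), down 11.2846 (V=-27.0454). Price -20.3709; hedge Δ=1.0000, bond B=-37.2136.
  t=3,j=1: stock 26.8981 → up 28.7810 (V=-9.5490), down 18.0217 (V=-20.3083). Price -10.3155; hedge Δ=1.0000, bond B=-37.2136.
  t=3,j=2: stock 42.9566 → up 45.9636 (V=7.6336), down 28.7810 (V=-9.5490). Price 5.7431; hedge Δ=1.0000, bond B=-37.2136.
  t=3,j=3: stock 68.6024 → up 73.4046 (V=35.0746), down 45.9636 (V=7.6336). Price 31.3888; hedge Δ=1.0000, bond B=-37.2136.
  t=2,j=0: stock 25.1384 → up 26.8981 (V=-10.3155), down 16.8427 (V=-20.3709). Price -10.9913; hedge Δ=1.0000, bond B=-36.1297.
  t=2,j=1: stock 40.1464 → up 42.9566 (V=5.7431), down 26.8981 (V=-10.3155). Price 4.0167; hedge Δ=1.0000, bond B=-36.1297.
  t=2,j=2: stock 64.1144 → up 68.6024 (V=31.3888), down 42.9566 (V=5.7431). Price 27.9847; hedge Δ=1.0000, bond B=-36.1297.
  t=1,j=0: stock 37.5200 → up 40.1464 (V=4.0167), down 25.1384 (V=-10.9913). Price 2.4426; hedge Δ=1.0000, bond B=-35.0774.
  t=1,j=1: stock 59.9200 → up 64.1144 (V=27.9847), down 40.1464 (V=4.0167). Price 24.8426; hedge Δ=1.0000, bond B=-35.0774.
  t=0,j=0: stock 56.0000 → up 59.9200 (V=24.8426), down 37.5200 (V=2.4426). Price 21.9443; hedge Δ=1.0000, bond B=-34.0557.
Self-financing check: at every node Δ·S+B equals the discounted successor values.

(0,0): Delta=1.0000 Bond=-34.0557
(1,0): Delta=1.0000 Bond=-35.0774
(1,1): Delta=1.0000 Bond=-35.0774
(2,0): Delta=1.0000 Bond=-36.1297
(2,1): Delta=1.0000 Bond=-36.1297
(2,2): Delta=1.0000 Bond=-36.1297
(3,0): Delta=1.0000 Bond=-37.2136
(3,1): Delta=1.0000 Bond=-37.2136
(3,2): Delta=1.0000 Bond=-37.2136
(3,3): Delta=1.0000 Bond=-37.2136
V0=21.9443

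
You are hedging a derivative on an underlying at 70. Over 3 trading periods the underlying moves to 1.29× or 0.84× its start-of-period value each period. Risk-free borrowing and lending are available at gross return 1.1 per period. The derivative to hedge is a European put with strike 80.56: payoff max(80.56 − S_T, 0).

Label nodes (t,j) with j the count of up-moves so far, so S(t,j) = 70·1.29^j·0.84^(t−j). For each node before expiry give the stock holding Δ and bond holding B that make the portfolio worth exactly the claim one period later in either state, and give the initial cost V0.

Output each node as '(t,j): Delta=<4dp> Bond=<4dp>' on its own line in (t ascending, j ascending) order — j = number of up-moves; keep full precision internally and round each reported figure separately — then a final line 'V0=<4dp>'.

The replicating-portfolio and risk-neutral prices coincide; use p* = (1.1−0.84)/(1.29−0.84) = 0.5778 for the latter.
Terminal values V(3,·): V(3,0)=39.0707, V(3,1)=16.8443, V(3,2)=0.0000, V(3,3)=0.0000
  t=2,j=0: stock 49.3920 → up 63.7157 (V=16.8443), down 41.4893 (V=39.0707). Price 23.8444; hedge Δ=-1.0000, bond B=73.2364.
  t=2,j=1: stock 75.8520 → up 97.8491 (V=0.0000), down 63.7157 (V=16.8443). Price 6.4655; hedge Δ=-0.4935, bond B=43.8973.
  t=2,j=2: stock 116.4870 → up 150.2682 (V=0.0000), down 97.8491 (V=0.0000). Price 0.0000; hedge Δ=0.0000, bond B=0.0000.
  t=1,j=0: stock 58.8000 → up 75.8520 (V=6.4655), down 49.3920 (V=23.8444). Price 12.5484; hedge Δ=-0.6568, bond B=51.1681.
  t=1,j=1: stock 90.3000 → up 116.4870 (V=0.0000), down 75.8520 (V=6.4655). Price 2.4817; hedge Δ=-0.1591, bond B=16.8495.
  t=0,j=0: stock 70.0000 → up 90.3000 (V=2.4817), down 58.8000 (V=12.5484). Price 6.1201; hedge Δ=-0.3196, bond B=28.4905.
The time-0 hedge costs 6.1201, which is the no-arbitrage price.

(0,0): Delta=-0.3196 Bond=28.4905
(1,0): Delta=-0.6568 Bond=51.1681
(1,1): Delta=-0.1591 Bond=16.8495
(2,0): Delta=-1.0000 Bond=73.2364
(2,1): Delta=-0.4935 Bond=43.8973
(2,2): Delta=0.0000 Bond=0.0000
V0=6.1201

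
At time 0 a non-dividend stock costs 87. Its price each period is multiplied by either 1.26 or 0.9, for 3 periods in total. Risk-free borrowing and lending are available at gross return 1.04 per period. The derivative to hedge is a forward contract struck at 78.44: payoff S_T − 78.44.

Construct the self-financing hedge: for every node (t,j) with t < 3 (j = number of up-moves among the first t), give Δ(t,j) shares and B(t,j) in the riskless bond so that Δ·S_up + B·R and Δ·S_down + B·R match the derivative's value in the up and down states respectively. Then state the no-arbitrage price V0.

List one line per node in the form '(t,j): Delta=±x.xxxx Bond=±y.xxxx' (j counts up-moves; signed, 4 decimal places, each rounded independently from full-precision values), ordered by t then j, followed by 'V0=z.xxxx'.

No-arbitrage ⇒ martingale measure with p* = (R−d)/(u−d) = 0.3889.
Payoff layer (t=3): V(3,0)=-15.0170, V(3,1)=10.3522, V(3,2)=45.8691, V(3,3)=95.5927
(2,0): S=70.4700. Δ = (V_up−V_dn)/(S_up−S_dn) = (10.3522−-15.0170)/(88.7922−63.4230) = 1.0000. V = [p*·10.3522 + (1−p*)·-15.0170]/1.04 = -4.9531. B = V − Δ·S = -75.4231.
(2,1): S=98.6580. Δ = (V_up−V_dn)/(S_up−S_dn) = (45.8691−10.3522)/(124.3091−88.7922) = 1.0000. V = [p*·45.8691 + (1−p*)·10.3522]/1.04 = 23.2349. B = V − Δ·S = -75.4231.
(2,2): S=138.1212. Δ = (V_up−V_dn)/(S_up−S_dn) = (95.5927−45.8691)/(174.0327−124.3091) = 1.0000. V = [p*·95.5927 + (1−p*)·45.8691]/1.04 = 62.6981. B = V − Δ·S = -75.4231.
(1,0): S=78.3000. Δ = (V_up−V_dn)/(S_up−S_dn) = (23.2349−-4.9531)/(98.6580−70.4700) = 1.0000. V = [p*·23.2349 + (1−p*)·-4.9531]/1.04 = 5.7778. B = V − Δ·S = -72.5222.
(1,1): S=109.6200. Δ = (V_up−V_dn)/(S_up−S_dn) = (62.6981−23.2349)/(138.1212−98.6580) = 1.0000. V = [p*·62.6981 + (1−p*)·23.2349]/1.04 = 37.0978. B = V − Δ·S = -72.5222.
(0,0): S=87.0000. Δ = (V_up−V_dn)/(S_up−S_dn) = (37.0978−5.7778)/(109.6200−78.3000) = 1.0000. V = [p*·37.0978 + (1−p*)·5.7778]/1.04 = 17.2671. B = V − Δ·S = -69.7329.
Each (Δ,B) replicates both successor values, so the strategy is self-financing and V0 is arbitrage-free.

(0,0): Delta=1.0000 Bond=-69.7329
(1,0): Delta=1.0000 Bond=-72.5222
(1,1): Delta=1.0000 Bond=-72.5222
(2,0): Delta=1.0000 Bond=-75.4231
(2,1): Delta=1.0000 Bond=-75.4231
(2,2): Delta=1.0000 Bond=-75.4231
V0=17.2671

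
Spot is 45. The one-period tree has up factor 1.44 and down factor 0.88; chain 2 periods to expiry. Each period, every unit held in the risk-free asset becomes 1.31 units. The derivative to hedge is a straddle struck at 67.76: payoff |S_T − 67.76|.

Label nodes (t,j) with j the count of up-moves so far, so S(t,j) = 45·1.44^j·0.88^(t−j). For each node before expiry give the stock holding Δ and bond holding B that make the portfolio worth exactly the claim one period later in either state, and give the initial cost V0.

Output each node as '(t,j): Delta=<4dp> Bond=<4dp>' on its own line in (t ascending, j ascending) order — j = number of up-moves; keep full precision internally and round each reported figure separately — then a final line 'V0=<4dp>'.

(0,0): Delta=0.1887 Bond=3.5524
(1,0): Delta=-1.0000 Bond=51.7252
(1,1): Delta=0.4083 Bond=-9.5773
V0=12.0428

Since d<R<u, set p* = (R−d)/(u−d) = 0.7679; price each node as the discounted p*-expectation of its children.
Terminal values V(2,·): V(2,0)=32.9120, V(2,1)=10.7360, V(2,2)=25.5520
Node (1,0) S=39.6000: V=(p*·10.7360+(1−p*)·32.9120)/1.31=12.1252; Δ=(10.7360−32.9120)/(57.0240−34.8480)=-1.0000; B=V−Δ·S=51.7252
Node (1,1) S=64.8000: V=(p*·25.5520+(1−p*)·10.7360)/1.31=16.8798; Δ=(25.5520−10.7360)/(93.3120−57.0240)=0.4083; B=V−Δ·S=-9.5773
Node (0,0) S=45.0000: V=(p*·16.8798+(1−p*)·12.1252)/1.31=12.0428; Δ=(16.8798−12.1252)/(64.8000−39.6000)=0.1887; B=V−Δ·S=3.5524
Each (Δ,B) replicates both successor values, so the strategy is self-financing and V0 is arbitrage-free.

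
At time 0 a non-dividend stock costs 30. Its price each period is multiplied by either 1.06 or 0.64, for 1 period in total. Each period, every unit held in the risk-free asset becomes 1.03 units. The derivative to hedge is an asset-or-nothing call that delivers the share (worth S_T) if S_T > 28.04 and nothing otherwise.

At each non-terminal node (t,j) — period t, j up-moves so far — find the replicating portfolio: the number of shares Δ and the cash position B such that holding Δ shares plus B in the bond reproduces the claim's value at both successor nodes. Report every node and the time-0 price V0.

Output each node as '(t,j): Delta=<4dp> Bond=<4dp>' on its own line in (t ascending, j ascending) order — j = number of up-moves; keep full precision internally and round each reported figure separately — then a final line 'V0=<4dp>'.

(0,0): Delta=2.5238 Bond=-47.0458
V0=28.6685

No-arbitrage ⇒ martingale measure with p* = (R−d)/(u−d) = 0.9286.
At expiry t=1: V(1,0)=0.0000, V(1,1)=31.8000
(0,0): S=30.0000. Δ = (V_up−V_dn)/(S_up−S_dn) = (31.8000−0.0000)/(31.8000−19.2000) = 2.5238. V = [p*·31.8000 + (1−p*)·0.0000]/1.03 = 28.6685. B = V − Δ·S = -47.0458.
Check: Δ(0,0)·S0 + B(0,0) = 28.6685 = V0.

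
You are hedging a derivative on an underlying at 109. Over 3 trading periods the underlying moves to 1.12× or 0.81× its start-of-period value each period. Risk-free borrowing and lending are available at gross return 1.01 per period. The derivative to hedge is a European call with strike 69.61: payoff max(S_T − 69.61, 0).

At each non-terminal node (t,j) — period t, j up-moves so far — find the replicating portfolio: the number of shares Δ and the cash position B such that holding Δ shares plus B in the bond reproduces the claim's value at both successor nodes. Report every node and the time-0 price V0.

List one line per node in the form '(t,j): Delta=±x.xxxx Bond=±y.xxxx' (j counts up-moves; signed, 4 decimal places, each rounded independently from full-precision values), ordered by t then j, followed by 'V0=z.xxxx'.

The replicating-portfolio and risk-neutral prices coincide; use p* = (1.01−0.81)/(1.12−0.81) = 0.6452 for the latter.
Terminal payoffs: V(3,0)=0.0000, V(3,1)=10.4867, V(3,2)=41.1410, V(3,3)=83.5272
  t=2,j=0: stock 71.5149 → up 80.0967 (V=10.4867), down 57.9271 (V=0.0000). Price 6.6986; hedge Δ=0.4730, bond B=-27.1294.
  t=2,j=1: stock 98.8848 → up 110.7510 (V=41.1410), down 80.0967 (V=10.4867). Price 29.9640; hedge Δ=1.0000, bond B=-68.9208.
  t=2,j=2: stock 136.7296 → up 153.1372 (V=83.5272), down 110.7510 (V=41.1410). Price 67.8088; hedge Δ=1.0000, bond B=-68.9208.
  t=1,j=0: stock 88.2900 → up 98.8848 (V=29.9640), down 71.5149 (V=6.6986). Price 21.4936; hedge Δ=0.8500, bond B=-53.5560.
  t=1,j=1: stock 122.0800 → up 136.7296 (V=67.8088), down 98.8848 (V=29.9640). Price 53.8416; hedge Δ=1.0000, bond B=-68.2384.
  t=0,j=0: stock 109.0000 → up 122.0800 (V=53.8416), down 88.2900 (V=21.4936). Price 41.9438; hedge Δ=0.9573, bond B=-62.4045.
The time-0 hedge costs 41.9438, which is the no-arbitrage price.

(0,0): Delta=0.9573 Bond=-62.4045
(1,0): Delta=0.8500 Bond=-53.5560
(1,1): Delta=1.0000 Bond=-68.2384
(2,0): Delta=0.4730 Bond=-27.1294
(2,1): Delta=1.0000 Bond=-68.9208
(2,2): Delta=1.0000 Bond=-68.9208
V0=41.9438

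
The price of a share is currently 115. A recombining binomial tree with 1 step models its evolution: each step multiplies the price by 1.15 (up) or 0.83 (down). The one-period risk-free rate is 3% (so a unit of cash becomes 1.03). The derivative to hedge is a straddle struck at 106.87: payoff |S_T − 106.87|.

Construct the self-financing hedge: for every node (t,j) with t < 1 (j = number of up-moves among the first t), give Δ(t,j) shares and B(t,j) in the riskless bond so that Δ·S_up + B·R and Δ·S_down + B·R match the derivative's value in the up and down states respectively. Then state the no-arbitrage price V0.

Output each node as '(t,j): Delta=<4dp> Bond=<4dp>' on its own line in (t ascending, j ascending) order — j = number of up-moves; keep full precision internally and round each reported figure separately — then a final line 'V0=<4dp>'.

(0,0): Delta=0.3793 Bond=-24.0667
V0=19.5583

The replicating-portfolio and risk-neutral prices coincide; use p* = (1.03−0.83)/(1.15−0.83) = 0.6250 for the latter.
Payoff layer (t=1): V(1,0)=11.4200, V(1,1)=25.3800
(0,0): S=115.0000. Δ = (V_up−V_dn)/(S_up−S_dn) = (25.3800−11.4200)/(132.2500−95.4500) = 0.3793. V = [p*·25.3800 + (1−p*)·11.4200]/1.03 = 19.5583. B = V − Δ·S = -24.0667.
The time-0 hedge costs 19.5583, which is the no-arbitrage price.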